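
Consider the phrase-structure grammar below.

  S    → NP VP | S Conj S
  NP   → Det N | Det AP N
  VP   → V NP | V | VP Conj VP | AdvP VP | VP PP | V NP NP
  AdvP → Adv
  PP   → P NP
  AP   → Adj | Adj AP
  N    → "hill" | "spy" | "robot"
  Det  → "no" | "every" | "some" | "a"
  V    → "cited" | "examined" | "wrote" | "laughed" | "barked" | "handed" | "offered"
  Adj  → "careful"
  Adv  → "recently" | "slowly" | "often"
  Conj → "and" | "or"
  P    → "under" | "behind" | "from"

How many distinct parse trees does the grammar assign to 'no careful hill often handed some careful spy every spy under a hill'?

The two bracketings:
[S [NP [Det no] [AP [Adj careful]] [N hill]] [VP [AdvP [Adv often]] [VP [VP [V handed] [NP [Det some] [AP [Adj careful]] [N spy]] [NP [Det every] [N spy]]] [PP [P under] [NP [Det a] [N hill]]]]]]
[S [NP [Det no] [AP [Adj careful]] [N hill]] [VP [VP [AdvP [Adv often]] [VP [V handed] [NP [Det some] [AP [Adj careful]] [N spy]] [NP [Det every] [N spy]]]] [PP [P under] [NP [Det a] [N hill]]]]]
The trees differ in how a recursive rule is bracketed over the same span.

2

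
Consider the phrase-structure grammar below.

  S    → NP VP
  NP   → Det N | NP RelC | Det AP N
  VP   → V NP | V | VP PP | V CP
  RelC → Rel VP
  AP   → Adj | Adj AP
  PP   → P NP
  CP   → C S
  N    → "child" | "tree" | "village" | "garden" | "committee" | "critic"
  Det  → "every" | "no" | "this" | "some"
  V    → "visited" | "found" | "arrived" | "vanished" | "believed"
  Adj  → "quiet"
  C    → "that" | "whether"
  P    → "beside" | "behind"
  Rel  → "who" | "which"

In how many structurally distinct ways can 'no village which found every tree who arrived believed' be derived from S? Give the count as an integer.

2

The two bracketings:
[S [NP [NP [Det no] [N village]] [RelC [Rel which] [VP [V found] [NP [NP [Det every] [N tree]] [RelC [Rel who] [VP [V arrived]]]]]]] [VP [V believed]]]
[S [NP [NP [NP [Det no] [N village]] [RelC [Rel which] [VP [V found] [NP [Det every] [N tree]]]]] [RelC [Rel who] [VP [V arrived]]]] [VP [V believed]]]
The trees differ in how a recursive rule is bracketed over the same span.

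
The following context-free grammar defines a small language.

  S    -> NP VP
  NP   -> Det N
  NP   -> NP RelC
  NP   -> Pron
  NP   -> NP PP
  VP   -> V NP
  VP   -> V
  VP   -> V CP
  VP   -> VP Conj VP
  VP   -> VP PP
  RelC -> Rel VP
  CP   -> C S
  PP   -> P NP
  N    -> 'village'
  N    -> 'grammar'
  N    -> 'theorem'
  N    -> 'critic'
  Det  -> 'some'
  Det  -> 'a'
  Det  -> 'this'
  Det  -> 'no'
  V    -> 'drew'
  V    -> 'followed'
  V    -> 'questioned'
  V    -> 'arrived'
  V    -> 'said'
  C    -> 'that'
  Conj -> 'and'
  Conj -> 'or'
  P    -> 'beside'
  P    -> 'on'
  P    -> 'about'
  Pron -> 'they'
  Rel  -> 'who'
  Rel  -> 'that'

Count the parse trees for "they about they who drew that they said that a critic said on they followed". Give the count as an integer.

9

Two of the 9 distinct bracketings:
[S [NP [NP [NP [Pron they]] [PP [P about] [NP [Pron they]]]] [RelC [Rel who] [VP [V drew] [CP [C that] [S [NP [Pron they]] [VP [V said] [CP [C that] [S [NP [Det a] [N critic]] [VP [VP [V said]] [PP [P on] [NP [Pron they]]]]]]]]]]]] [VP [V followed]]]
[S [NP [NP [NP [Pron they]] [PP [P about] [NP [Pron they]]]] [RelC [Rel who] [VP [V drew] [CP [C that] [S [NP [Pron they]] [VP [VP [V said] [CP [C that] [S [NP [Det a] [N critic]] [VP [V said]]]]] [PP [P on] [NP [Pron they]]]]]]]]] [VP [V followed]]]
The trees differ in how a recursive rule is bracketed over the same span.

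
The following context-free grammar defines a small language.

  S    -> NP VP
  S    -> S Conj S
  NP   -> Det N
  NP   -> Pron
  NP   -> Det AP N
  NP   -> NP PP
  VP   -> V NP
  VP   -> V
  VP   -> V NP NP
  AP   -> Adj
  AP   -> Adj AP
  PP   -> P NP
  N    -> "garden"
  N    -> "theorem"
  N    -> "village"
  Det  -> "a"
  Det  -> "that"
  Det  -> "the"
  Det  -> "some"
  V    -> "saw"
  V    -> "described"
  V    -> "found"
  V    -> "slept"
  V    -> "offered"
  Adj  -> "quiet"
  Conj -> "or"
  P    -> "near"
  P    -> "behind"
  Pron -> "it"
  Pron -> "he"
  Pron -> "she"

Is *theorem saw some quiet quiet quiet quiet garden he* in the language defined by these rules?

For S → NP VP, no prefix of the string parses as an NP. The alternative S rule S → S Conj S likewise has no satisfying split.

Ungrammatical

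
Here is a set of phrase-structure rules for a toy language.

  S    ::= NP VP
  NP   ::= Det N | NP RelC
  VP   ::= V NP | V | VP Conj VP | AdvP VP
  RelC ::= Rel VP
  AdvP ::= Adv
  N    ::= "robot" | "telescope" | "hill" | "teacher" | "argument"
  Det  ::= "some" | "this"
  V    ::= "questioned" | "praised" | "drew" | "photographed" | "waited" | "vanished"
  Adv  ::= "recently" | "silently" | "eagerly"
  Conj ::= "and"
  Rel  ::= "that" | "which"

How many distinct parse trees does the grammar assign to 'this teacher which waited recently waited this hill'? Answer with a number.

1

[S [NP [NP [Det this] [N teacher]] [RelC [Rel which] [VP [V waited]]]] [VP [AdvP [Adv recently]] [VP [V waited] [NP [Det this] [N hill]]]]]
No rule offers an alternative attachment or grouping for any span, so this is the only derivation.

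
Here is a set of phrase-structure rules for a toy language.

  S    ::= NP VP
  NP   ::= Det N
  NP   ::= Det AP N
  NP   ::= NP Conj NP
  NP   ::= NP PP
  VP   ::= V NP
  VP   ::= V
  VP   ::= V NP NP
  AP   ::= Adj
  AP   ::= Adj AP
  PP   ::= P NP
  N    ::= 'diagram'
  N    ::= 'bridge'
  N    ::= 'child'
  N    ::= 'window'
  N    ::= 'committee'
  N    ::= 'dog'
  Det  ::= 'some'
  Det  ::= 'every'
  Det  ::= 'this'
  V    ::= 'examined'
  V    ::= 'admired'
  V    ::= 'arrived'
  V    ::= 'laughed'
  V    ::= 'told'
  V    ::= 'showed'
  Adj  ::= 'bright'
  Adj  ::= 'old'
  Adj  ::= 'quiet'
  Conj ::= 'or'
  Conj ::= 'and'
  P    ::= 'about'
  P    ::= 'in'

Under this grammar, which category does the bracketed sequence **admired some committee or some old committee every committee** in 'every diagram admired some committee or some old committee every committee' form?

S
  NP
    Det: every
    N: diagram
  VP
    V: admired
    NP
      NP
        Det: some
        N: committee
      Conj: or
      NP
        Det: some
        AP
          Adj: old
        N: committee
    NP
      Det: every
      N: committee
The span 'admired some committee or some old committee every committee' is the VP node built by VP → V NP NP.

VP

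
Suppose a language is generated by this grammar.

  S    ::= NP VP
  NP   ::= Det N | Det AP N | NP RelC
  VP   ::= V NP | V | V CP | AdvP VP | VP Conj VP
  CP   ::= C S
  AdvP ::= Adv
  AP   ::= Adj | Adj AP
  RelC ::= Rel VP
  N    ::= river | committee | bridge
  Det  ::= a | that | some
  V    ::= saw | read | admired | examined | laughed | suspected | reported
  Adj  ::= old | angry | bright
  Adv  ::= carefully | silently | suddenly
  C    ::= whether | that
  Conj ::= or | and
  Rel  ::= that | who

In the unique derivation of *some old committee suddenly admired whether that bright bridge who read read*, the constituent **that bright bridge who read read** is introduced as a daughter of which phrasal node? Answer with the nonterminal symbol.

CP

[S [NP [Det some] [AP [Adj old]] [N committee]] [VP [AdvP [Adv suddenly]] [VP [V admired] [CP [C whether] [S [NP [NP [Det that] [AP [Adj bright]] [N bridge]] [RelC [Rel who] [VP [V read]]]] [VP [V read]]]]]]]
The span 'that bright bridge who read read' is the S node built by S → NP VP.
Its mother is the CP built by CP → C S.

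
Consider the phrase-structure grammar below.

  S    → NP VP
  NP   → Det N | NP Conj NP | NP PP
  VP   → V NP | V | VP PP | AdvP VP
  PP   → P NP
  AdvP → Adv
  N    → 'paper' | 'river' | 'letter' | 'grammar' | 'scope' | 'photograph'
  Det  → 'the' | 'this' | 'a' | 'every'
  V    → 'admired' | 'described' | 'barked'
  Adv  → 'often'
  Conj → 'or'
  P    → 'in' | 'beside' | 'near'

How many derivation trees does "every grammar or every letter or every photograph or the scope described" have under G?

Two of the 5 distinct bracketings:
[S [NP [NP [Det every] [N grammar]] [Conj or] [NP [NP [Det every] [N letter]] [Conj or] [NP [NP [Det every] [N photograph]] [Conj or] [NP [Det the] [N scope]]]]] [VP [V described]]]
[S [NP [NP [Det every] [N grammar]] [Conj or] [NP [NP [NP [Det every] [N letter]] [Conj or] [NP [Det every] [N photograph]]] [Conj or] [NP [Det the] [N scope]]]] [VP [V described]]]
The trees differ in how a recursive rule is bracketed over the same span.

5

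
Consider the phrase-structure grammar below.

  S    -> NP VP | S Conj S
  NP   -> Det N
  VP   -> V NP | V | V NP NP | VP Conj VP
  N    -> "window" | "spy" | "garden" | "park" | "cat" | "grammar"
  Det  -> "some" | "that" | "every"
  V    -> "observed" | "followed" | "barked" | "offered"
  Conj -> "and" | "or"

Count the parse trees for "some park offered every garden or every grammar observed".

[S [S [NP [Det some] [N park]] [VP [V offered] [NP [Det every] [N garden]]]] [Conj or] [S [NP [Det every] [N grammar]] [VP [V observed]]]]
No rule offers an alternative attachment or grouping for any span, so this is the only derivation.

1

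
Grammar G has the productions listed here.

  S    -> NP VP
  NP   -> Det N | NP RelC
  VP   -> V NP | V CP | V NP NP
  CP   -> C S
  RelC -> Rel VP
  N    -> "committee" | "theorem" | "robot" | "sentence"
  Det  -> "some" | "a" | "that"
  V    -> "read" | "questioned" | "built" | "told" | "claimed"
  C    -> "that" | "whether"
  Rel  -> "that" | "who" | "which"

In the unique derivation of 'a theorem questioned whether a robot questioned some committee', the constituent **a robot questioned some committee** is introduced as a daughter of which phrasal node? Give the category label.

CP

S
  NP
    Det: a
    N: theorem
  VP
    V: questioned
    CP
      C: whether
      S
        NP
          Det: a
          N: robot
        VP
          V: questioned
          NP
            Det: some
            N: committee
The span 'a robot questioned some committee' is the S node built by S → NP VP.
Its mother is the CP built by CP → C S.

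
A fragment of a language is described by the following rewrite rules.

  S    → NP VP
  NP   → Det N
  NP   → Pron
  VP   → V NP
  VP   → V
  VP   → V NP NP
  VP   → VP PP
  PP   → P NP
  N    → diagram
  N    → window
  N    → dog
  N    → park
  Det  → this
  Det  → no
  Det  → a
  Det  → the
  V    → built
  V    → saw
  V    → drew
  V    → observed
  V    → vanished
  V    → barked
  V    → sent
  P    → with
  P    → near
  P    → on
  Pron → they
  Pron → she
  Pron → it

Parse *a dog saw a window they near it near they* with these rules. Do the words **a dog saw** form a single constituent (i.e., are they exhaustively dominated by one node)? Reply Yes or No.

No

[S [NP [Det a] [N dog]] [VP [VP [VP [V saw] [NP [Det a] [N window]] [NP [Pron they]]] [PP [P near] [NP [Pron it]]]] [PP [P near] [NP [Pron they]]]]]
The smallest constituent containing 'a dog saw' is the S spanning 'a dog saw a window they near it near they'; no single node in the tree dominates exactly the given words.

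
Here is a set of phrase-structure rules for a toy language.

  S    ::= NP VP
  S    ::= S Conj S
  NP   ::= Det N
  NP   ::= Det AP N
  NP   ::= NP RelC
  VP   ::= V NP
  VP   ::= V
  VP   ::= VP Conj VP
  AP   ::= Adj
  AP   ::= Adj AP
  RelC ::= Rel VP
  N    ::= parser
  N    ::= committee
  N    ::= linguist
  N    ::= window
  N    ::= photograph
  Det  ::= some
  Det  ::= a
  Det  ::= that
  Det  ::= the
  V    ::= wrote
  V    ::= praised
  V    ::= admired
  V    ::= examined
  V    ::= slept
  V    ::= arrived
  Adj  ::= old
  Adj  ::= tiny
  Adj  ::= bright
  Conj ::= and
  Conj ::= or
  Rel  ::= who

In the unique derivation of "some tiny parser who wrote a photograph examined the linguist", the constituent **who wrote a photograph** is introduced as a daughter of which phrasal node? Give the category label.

[S [NP [NP [Det some] [AP [Adj tiny]] [N parser]] [RelC [Rel who] [VP [V wrote] [NP [Det a] [N photograph]]]]] [VP [V examined] [NP [Det the] [N linguist]]]]
The span 'who wrote a photograph' is the RelC node built by RelC → Rel VP.
Its mother is the NP built by NP → NP RelC.

NP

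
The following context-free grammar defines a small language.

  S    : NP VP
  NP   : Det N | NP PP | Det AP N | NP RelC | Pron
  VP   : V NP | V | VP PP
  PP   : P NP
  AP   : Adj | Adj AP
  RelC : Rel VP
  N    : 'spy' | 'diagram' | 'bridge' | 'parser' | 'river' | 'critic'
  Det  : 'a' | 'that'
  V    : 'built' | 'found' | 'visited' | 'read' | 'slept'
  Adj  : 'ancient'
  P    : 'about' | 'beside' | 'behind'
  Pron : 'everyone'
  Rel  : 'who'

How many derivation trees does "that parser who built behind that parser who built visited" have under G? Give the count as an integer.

Two of the 4 distinct bracketings:
[S [NP [NP [NP [Det that] [N parser]] [RelC [Rel who] [VP [V built]]]] [PP [P behind] [NP [NP [Det that] [N parser]] [RelC [Rel who] [VP [V built]]]]]] [VP [V visited]]]
[S [NP [NP [Det that] [N parser]] [RelC [Rel who] [VP [VP [V built]] [PP [P behind] [NP [NP [Det that] [N parser]] [RelC [Rel who] [VP [V built]]]]]]]] [VP [V visited]]]
The difference turns on whether NP → NP PP is used at the relevant span, versus an alternative expansion of NP.

4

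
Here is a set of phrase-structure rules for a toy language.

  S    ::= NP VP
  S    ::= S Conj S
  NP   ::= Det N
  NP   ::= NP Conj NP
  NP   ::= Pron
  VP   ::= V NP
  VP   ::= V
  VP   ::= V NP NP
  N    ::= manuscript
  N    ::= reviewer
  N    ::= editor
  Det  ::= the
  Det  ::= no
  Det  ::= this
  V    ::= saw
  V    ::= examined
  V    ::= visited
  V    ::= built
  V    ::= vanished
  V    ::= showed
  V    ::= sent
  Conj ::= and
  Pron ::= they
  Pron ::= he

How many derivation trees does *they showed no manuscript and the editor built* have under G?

[S [S [NP [Pron they]] [VP [V showed] [NP [Det no] [N manuscript]]]] [Conj and] [S [NP [Det the] [N editor]] [VP [V built]]]]
No rule offers an alternative attachment or grouping for any span, so this is the only derivation.

1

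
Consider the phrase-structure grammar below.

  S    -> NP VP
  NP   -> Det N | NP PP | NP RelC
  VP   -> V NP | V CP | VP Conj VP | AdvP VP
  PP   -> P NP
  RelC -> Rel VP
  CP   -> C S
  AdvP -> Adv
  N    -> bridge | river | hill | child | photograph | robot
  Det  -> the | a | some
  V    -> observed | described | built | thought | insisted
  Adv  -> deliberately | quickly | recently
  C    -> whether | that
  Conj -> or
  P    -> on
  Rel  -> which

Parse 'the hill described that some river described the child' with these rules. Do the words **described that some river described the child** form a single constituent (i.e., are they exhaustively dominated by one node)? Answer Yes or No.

[S [NP [Det the] [N hill]] [VP [V described] [CP [C that] [S [NP [Det some] [N river]] [VP [V described] [NP [Det the] [N child]]]]]]]
The words 'described that some river described the child' are exhaustively dominated by a single VP node (built by VP → V CP), so they form a constituent.

Yes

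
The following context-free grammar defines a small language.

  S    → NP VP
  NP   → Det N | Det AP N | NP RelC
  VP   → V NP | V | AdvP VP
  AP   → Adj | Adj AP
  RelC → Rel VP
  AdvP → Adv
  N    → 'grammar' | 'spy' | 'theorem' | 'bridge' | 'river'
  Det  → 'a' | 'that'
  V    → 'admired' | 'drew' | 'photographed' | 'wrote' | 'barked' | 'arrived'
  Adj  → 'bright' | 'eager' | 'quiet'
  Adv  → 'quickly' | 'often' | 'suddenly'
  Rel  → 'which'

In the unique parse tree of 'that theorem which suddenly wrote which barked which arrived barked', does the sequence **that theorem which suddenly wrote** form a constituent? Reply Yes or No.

[S [NP [NP [NP [NP [Det that] [N theorem]] [RelC [Rel which] [VP [AdvP [Adv suddenly]] [VP [V wrote]]]]] [RelC [Rel which] [VP [V barked]]]] [RelC [Rel which] [VP [V arrived]]]] [VP [V barked]]]
The words 'that theorem which suddenly wrote' are exhaustively dominated by a single NP node (built by NP → NP RelC), so they form a constituent.

Yes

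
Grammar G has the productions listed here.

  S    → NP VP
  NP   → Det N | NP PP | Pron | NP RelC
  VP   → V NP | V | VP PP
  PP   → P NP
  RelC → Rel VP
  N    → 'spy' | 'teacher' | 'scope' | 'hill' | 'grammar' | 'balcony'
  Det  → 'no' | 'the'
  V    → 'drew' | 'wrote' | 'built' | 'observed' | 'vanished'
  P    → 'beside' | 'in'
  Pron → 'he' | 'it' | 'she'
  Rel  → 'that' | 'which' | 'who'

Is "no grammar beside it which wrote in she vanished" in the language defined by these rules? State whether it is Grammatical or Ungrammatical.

[S [NP [NP [Det no] [N grammar]] [PP [P beside] [NP [NP [NP [Pron it]] [RelC [Rel which] [VP [V wrote]]]] [PP [P in] [NP [Pron she]]]]]] [VP [V vanished]]]
Each bracket corresponds to one application of a listed rule, so the string is derivable from S.

Grammatical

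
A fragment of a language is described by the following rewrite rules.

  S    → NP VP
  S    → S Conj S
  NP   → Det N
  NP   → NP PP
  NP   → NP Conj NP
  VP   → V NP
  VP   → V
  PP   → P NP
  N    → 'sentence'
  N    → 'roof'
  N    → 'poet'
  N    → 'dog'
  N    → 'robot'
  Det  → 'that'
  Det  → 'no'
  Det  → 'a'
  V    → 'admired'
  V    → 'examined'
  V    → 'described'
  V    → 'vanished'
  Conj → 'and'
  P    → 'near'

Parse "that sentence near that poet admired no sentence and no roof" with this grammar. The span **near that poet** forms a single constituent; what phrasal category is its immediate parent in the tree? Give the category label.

NP

S
  NP
    NP
      Det: that
      N: sentence
    PP
      P: near
      NP
        Det: that
        N: poet
  VP
    V: admired
    NP
      NP
        Det: no
        N: sentence
      Conj: and
      NP
        Det: no
        N: roof
The span 'near that poet' is the PP node built by PP → P NP.
Its mother is the NP built by NP → NP PP.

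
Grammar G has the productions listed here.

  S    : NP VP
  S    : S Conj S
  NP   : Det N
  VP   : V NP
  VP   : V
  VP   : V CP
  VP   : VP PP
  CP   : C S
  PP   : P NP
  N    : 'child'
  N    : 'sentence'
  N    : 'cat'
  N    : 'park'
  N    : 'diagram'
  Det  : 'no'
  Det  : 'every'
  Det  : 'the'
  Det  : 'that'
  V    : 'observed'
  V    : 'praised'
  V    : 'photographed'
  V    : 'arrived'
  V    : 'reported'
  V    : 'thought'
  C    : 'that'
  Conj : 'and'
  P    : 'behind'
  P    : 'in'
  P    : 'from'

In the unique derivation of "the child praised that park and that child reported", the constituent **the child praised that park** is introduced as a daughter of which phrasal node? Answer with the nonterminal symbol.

S

S
  S
    NP
      Det: the
      N: child
    VP
      V: praised
      NP
        Det: that
        N: park
  Conj: and
  S
    NP
      Det: that
      N: child
    VP
      V: reported
The span 'the child praised that park' is the S node built by S → NP VP.
Its mother is the S built by S → S Conj S.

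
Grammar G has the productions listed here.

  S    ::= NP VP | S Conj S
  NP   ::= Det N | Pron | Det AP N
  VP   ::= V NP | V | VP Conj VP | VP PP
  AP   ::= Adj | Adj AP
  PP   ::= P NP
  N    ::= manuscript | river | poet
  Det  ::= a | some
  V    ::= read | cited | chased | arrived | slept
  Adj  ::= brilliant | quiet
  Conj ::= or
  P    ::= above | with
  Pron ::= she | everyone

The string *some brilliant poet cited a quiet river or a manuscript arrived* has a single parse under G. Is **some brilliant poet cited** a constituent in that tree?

[S [S [NP [Det some] [AP [Adj brilliant]] [N poet]] [VP [V cited] [NP [Det a] [AP [Adj quiet]] [N river]]]] [Conj or] [S [NP [Det a] [N manuscript]] [VP [V arrived]]]]
The smallest constituent containing 'some brilliant poet cited' is the S spanning 'some brilliant poet cited a quiet river'; no single node in the tree dominates exactly the given words.

No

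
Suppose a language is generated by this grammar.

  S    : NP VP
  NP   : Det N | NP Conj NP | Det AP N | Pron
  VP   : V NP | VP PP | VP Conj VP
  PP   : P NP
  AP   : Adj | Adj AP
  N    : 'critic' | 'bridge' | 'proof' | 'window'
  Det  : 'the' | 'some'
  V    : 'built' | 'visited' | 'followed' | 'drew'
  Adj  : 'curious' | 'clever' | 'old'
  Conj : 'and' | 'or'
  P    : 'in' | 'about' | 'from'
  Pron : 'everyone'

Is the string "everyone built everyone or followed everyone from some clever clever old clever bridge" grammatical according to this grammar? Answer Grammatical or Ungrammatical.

S
  NP
    Pron: everyone
  VP
    VP
      VP
        V: built
        NP
          Pron: everyone
      Conj: or
      VP
        V: followed
        NP
          Pron: everyone
    PP
      P: from
      NP
        Det: some
        AP
          Adj: clever
          AP
            Adj: clever
            AP
              Adj: old
              AP
                Adj: clever
        N: bridge
The bracketing above is licensed at every node by one of the given productions, with S at the root.

Grammatical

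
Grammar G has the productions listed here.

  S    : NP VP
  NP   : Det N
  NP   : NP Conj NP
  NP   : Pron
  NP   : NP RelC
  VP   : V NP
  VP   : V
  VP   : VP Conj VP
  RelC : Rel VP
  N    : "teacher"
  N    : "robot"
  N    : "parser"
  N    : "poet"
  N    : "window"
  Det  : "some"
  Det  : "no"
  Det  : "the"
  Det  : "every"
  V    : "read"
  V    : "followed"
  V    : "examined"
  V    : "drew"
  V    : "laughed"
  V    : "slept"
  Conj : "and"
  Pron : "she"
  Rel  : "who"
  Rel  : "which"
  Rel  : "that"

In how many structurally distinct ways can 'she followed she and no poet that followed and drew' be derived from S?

Two of the 4 distinct bracketings:
[S [NP [Pron she]] [VP [V followed] [NP [NP [Pron she]] [Conj and] [NP [NP [Det no] [N poet]] [RelC [Rel that] [VP [VP [V followed]] [Conj and] [VP [V drew]]]]]]]]
[S [NP [Pron she]] [VP [V followed] [NP [NP [NP [Pron she]] [Conj and] [NP [Det no] [N poet]]] [RelC [Rel that] [VP [VP [V followed]] [Conj and] [VP [V drew]]]]]]]
The trees differ in how a recursive rule is bracketed over the same span.

4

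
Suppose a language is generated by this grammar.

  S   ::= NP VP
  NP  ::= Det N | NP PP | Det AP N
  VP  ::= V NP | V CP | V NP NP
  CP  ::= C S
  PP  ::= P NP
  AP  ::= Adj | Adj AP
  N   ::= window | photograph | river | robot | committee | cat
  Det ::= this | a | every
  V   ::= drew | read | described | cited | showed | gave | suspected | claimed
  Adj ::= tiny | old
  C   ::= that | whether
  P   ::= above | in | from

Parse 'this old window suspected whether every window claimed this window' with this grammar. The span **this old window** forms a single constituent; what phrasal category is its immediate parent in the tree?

S

[S [NP [Det this] [AP [Adj old]] [N window]] [VP [V suspected] [CP [C whether] [S [NP [Det every] [N window]] [VP [V claimed] [NP [Det this] [N window]]]]]]]
The span 'this old window' is the NP node built by NP → Det AP N.
Its mother is the S built by S → NP VP.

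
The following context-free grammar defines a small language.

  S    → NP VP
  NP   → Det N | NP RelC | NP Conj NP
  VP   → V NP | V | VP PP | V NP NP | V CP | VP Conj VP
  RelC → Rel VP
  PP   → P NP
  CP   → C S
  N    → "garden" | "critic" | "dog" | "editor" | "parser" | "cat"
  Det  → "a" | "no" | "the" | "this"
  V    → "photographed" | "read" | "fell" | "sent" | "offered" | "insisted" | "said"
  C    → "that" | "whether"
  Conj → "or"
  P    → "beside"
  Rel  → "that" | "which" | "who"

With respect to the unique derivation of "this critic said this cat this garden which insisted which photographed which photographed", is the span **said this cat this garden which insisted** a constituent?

[S [NP [Det this] [N critic]] [VP [V said] [NP [Det this] [N cat]] [NP [NP [NP [NP [Det this] [N garden]] [RelC [Rel which] [VP [V insisted]]]] [RelC [Rel which] [VP [V photographed]]]] [RelC [Rel which] [VP [V photographed]]]]]]
The smallest constituent containing 'said this cat this garden which insisted' is the VP spanning 'said this cat this garden which insisted which photographed which photographed'; no single node in the tree dominates exactly the given words.

No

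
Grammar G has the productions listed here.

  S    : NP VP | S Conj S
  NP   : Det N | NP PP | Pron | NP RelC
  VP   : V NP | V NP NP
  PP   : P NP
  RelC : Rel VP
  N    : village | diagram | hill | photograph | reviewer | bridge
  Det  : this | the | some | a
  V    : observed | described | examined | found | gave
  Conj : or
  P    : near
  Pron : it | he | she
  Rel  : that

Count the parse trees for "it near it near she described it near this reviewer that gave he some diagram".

8

Two of the 8 distinct bracketings:
[S [NP [NP [Pron it]] [PP [P near] [NP [NP [Pron it]] [PP [P near] [NP [Pron she]]]]]] [VP [V described] [NP [NP [Pron it]] [PP [P near] [NP [NP [Det this] [N reviewer]] [RelC [Rel that] [VP [V gave] [NP [Pron he]] [NP [Det some] [N diagram]]]]]]]]]
[S [NP [NP [Pron it]] [PP [P near] [NP [NP [Pron it]] [PP [P near] [NP [Pron she]]]]]] [VP [V described] [NP [NP [NP [Pron it]] [PP [P near] [NP [Det this] [N reviewer]]]] [RelC [Rel that] [VP [V gave] [NP [Pron he]] [NP [Det some] [N diagram]]]]]]]
The trees differ in how a recursive rule is bracketed over the same span.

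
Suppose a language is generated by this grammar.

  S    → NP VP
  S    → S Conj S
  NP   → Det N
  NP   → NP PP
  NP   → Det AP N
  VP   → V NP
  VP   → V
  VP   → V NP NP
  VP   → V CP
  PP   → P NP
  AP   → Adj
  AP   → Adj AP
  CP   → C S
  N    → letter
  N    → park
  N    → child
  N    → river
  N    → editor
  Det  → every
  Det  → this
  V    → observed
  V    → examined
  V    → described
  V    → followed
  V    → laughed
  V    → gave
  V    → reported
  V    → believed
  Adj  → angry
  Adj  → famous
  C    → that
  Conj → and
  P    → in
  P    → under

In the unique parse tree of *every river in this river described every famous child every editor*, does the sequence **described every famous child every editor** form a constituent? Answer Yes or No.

[S [NP [NP [Det every] [N river]] [PP [P in] [NP [Det this] [N river]]]] [VP [V described] [NP [Det every] [AP [Adj famous]] [N child]] [NP [Det every] [N editor]]]]
The words 'described every famous child every editor' are exhaustively dominated by a single VP node (built by VP → V NP NP), so they form a constituent.

Yes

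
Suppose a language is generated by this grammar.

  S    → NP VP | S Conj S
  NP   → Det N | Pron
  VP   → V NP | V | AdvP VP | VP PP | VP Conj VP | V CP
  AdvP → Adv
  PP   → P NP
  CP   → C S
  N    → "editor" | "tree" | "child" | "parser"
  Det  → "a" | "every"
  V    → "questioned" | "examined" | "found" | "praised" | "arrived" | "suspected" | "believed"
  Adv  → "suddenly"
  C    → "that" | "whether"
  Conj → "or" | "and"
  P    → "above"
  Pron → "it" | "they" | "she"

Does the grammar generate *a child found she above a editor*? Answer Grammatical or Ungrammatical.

S
  NP
    Det: a
    N: child
  VP
    VP
      V: found
      NP
        Pron: she
    PP
      P: above
      NP
        Det: a
        N: editor
Every word is introduced by a lexical rule and the phrasal rules combine the resulting categories into a single S.

Grammatical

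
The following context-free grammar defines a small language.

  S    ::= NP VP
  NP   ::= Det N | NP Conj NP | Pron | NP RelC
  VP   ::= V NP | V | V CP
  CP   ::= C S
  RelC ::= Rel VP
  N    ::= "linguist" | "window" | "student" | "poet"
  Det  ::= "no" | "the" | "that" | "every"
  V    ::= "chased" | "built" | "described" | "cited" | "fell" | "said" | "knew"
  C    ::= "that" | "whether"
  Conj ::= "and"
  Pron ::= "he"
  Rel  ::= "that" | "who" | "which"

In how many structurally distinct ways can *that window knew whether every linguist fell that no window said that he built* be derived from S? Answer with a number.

1

[S [NP [Det that] [N window]] [VP [V knew] [CP [C whether] [S [NP [Det every] [N linguist]] [VP [V fell] [CP [C that] [S [NP [Det no] [N window]] [VP [V said] [CP [C that] [S [NP [Pron he]] [VP [V built]]]]]]]]]]]]
No rule offers an alternative attachment or grouping for any span, so this is the only derivation.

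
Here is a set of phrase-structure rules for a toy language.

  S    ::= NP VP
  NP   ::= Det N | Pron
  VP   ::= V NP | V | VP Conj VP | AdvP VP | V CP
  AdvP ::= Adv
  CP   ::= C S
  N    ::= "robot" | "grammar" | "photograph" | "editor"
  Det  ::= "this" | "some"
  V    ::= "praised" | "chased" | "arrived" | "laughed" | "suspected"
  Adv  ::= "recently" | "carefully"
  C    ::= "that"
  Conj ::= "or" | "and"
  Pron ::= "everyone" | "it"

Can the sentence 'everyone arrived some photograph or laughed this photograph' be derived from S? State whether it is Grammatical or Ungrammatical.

[S [NP [Pron everyone]] [VP [VP [V arrived] [NP [Det some] [N photograph]]] [Conj or] [VP [V laughed] [NP [Det this] [N photograph]]]]]
Every word is introduced by a lexical rule and the phrasal rules combine the resulting categories into a single S.

Grammatical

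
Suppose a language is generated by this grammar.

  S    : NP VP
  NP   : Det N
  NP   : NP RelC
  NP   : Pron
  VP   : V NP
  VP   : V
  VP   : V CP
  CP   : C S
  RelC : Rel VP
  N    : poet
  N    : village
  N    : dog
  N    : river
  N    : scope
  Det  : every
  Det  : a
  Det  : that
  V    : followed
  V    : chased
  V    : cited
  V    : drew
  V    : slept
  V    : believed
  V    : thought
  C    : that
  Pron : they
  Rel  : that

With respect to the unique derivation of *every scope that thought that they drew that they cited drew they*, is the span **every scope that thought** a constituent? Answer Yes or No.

[S [NP [NP [Det every] [N scope]] [RelC [Rel that] [VP [V thought] [CP [C that] [S [NP [Pron they]] [VP [V drew] [CP [C that] [S [NP [Pron they]] [VP [V cited]]]]]]]]]] [VP [V drew] [NP [Pron they]]]]
The smallest constituent containing 'every scope that thought' is the NP spanning 'every scope that thought that they drew that they cited'; no single node in the tree dominates exactly the given words.

No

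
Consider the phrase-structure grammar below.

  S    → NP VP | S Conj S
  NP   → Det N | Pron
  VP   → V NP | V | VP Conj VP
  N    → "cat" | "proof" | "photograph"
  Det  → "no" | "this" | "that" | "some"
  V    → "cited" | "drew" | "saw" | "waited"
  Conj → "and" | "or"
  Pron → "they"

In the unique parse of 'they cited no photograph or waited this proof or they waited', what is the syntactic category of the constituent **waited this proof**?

VP

S
  S
    NP
      Pron: they
    VP
      VP
        V: cited
        NP
          Det: no
          N: photograph
      Conj: or
      VP
        V: waited
        NP
          Det: this
          N: proof
  Conj: or
  S
    NP
      Pron: they
    VP
      V: waited
The span 'waited this proof' is the VP node built by VP → V NP.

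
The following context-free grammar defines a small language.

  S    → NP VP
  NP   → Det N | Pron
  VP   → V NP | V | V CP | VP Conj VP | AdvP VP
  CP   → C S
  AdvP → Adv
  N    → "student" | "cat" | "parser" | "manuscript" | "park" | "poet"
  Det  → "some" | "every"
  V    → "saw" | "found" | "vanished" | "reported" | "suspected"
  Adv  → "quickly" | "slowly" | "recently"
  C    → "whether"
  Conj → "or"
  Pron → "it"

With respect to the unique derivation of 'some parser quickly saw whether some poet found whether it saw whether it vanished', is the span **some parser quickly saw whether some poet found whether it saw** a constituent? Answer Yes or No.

No

[S [NP [Det some] [N parser]] [VP [AdvP [Adv quickly]] [VP [V saw] [CP [C whether] [S [NP [Det some] [N poet]] [VP [V found] [CP [C whether] [S [NP [Pron it]] [VP [V saw] [CP [C whether] [S [NP [Pron it]] [VP [V vanished]]]]]]]]]]]]]
The smallest constituent containing 'some parser quickly saw whether some poet found whether it saw' is the S spanning 'some parser quickly saw whether some poet found whether it saw whether it vanished'; no single node in the tree dominates exactly the given words.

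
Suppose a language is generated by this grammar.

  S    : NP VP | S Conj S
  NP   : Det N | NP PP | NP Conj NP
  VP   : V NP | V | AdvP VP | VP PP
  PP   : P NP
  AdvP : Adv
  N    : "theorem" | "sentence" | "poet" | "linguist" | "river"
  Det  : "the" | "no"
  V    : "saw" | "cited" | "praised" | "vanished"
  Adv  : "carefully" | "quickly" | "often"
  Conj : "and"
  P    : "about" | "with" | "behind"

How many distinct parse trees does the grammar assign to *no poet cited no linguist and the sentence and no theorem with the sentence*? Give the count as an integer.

Two of the 7 distinct bracketings:
[S [NP [Det no] [N poet]] [VP [V cited] [NP [NP [NP [Det no] [N linguist]] [Conj and] [NP [NP [Det the] [N sentence]] [Conj and] [NP [Det no] [N theorem]]]] [PP [P with] [NP [Det the] [N sentence]]]]]]
[S [NP [Det no] [N poet]] [VP [V cited] [NP [NP [NP [NP [Det no] [N linguist]] [Conj and] [NP [Det the] [N sentence]]] [Conj and] [NP [Det no] [N theorem]]] [PP [P with] [NP [Det the] [N sentence]]]]]]
The trees differ in how a recursive rule is bracketed over the same span.

7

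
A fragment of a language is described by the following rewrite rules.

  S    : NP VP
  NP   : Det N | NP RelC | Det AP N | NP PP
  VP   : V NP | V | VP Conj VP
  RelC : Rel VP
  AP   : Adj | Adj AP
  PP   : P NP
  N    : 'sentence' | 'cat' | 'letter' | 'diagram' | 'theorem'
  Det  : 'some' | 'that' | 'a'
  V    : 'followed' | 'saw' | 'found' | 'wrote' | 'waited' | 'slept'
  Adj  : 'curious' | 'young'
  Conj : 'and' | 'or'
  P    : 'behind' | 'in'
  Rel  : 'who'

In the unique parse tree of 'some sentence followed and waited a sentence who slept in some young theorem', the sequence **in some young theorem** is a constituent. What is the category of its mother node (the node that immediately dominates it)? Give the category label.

S
  NP
    Det: some
    N: sentence
  VP
    VP
      V: followed
    Conj: and
    VP
      V: waited
      NP
        NP
          NP
            Det: a
            N: sentence
          RelC
            Rel: who
            VP
              V: slept
        PP
          P: in
          NP
            Det: some
            AP
              Adj: young
            N: theorem
The span 'in some young theorem' is the PP node built by PP → P NP.
Its mother is the NP built by NP → NP PP.

NP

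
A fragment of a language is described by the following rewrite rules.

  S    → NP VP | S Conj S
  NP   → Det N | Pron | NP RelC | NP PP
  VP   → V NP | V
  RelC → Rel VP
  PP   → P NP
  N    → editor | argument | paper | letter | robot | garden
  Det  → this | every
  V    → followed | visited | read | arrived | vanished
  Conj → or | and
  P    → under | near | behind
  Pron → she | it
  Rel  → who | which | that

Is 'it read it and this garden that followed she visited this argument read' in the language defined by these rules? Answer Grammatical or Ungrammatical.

Ungrammatical

For S → NP VP, the only prefix that parses as NP is 'it', but the remainder 'read it and this garden that followed she visited this argument read' is not a VP under these rules. The alternative S rule S → S Conj S likewise has no satisfying split.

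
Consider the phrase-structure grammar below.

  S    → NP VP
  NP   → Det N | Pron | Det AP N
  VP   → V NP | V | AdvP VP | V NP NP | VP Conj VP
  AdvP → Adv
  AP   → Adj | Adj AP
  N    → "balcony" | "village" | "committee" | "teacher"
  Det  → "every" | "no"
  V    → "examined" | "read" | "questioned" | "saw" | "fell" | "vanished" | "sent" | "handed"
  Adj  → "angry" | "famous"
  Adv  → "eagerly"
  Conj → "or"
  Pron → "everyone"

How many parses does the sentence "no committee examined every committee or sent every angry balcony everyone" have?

[S [NP [Det no] [N committee]] [VP [VP [V examined] [NP [Det every] [N committee]]] [Conj or] [VP [V sent] [NP [Det every] [AP [Adj angry]] [N balcony]] [NP [Pron everyone]]]]]
No rule offers an alternative attachment or grouping for any span, so this is the only derivation.

1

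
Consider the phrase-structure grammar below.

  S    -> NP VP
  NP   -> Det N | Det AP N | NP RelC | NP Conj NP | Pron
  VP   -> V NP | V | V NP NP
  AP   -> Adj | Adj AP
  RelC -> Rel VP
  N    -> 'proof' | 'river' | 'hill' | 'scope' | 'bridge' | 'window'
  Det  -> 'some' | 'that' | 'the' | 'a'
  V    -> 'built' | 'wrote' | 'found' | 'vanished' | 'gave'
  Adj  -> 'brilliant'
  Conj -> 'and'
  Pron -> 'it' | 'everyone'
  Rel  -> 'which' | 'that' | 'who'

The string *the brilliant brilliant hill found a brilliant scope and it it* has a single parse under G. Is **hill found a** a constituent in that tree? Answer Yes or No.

[S [NP [Det the] [AP [Adj brilliant] [AP [Adj brilliant]]] [N hill]] [VP [V found] [NP [NP [Det a] [AP [Adj brilliant]] [N scope]] [Conj and] [NP [Pron it]]] [NP [Pron it]]]]
The smallest constituent containing 'hill found a' is the S spanning 'the brilliant brilliant hill found a brilliant scope and it it'; no single node in the tree dominates exactly the given words.

No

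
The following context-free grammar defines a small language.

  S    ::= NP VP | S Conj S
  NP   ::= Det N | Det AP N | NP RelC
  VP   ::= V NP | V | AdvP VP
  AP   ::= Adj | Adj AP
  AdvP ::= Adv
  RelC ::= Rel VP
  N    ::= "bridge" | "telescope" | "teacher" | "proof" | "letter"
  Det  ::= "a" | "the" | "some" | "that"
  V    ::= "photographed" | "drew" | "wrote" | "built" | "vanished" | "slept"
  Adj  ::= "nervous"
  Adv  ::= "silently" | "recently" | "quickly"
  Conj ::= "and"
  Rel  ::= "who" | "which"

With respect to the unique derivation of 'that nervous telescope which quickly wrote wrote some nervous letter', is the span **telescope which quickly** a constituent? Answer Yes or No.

No

[S [NP [NP [Det that] [AP [Adj nervous]] [N telescope]] [RelC [Rel which] [VP [AdvP [Adv quickly]] [VP [V wrote]]]]] [VP [V wrote] [NP [Det some] [AP [Adj nervous]] [N letter]]]]
The smallest constituent containing 'telescope which quickly' is the NP spanning 'that nervous telescope which quickly wrote'; no single node in the tree dominates exactly the given words.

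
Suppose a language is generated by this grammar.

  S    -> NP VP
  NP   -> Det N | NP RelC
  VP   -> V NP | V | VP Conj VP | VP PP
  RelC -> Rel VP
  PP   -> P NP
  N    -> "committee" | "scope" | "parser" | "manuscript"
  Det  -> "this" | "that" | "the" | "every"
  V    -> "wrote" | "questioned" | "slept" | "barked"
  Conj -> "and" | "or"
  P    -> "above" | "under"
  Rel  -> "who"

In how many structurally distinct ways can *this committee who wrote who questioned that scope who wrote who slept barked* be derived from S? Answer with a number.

3

Two of the 3 distinct bracketings:
[S [NP [NP [NP [Det this] [N committee]] [RelC [Rel who] [VP [V wrote]]]] [RelC [Rel who] [VP [V questioned] [NP [NP [NP [Det that] [N scope]] [RelC [Rel who] [VP [V wrote]]]] [RelC [Rel who] [VP [V slept]]]]]]] [VP [V barked]]]
[S [NP [NP [NP [NP [Det this] [N committee]] [RelC [Rel who] [VP [V wrote]]]] [RelC [Rel who] [VP [V questioned] [NP [NP [Det that] [N scope]] [RelC [Rel who] [VP [V wrote]]]]]]] [RelC [Rel who] [VP [V slept]]]] [VP [V barked]]]
The trees differ in how a recursive rule is bracketed over the same span.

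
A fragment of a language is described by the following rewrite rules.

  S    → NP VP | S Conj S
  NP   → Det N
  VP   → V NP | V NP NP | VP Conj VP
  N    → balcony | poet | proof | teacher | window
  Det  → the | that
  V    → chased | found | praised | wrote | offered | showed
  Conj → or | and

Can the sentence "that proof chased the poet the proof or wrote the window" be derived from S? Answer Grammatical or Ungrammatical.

[S [NP [Det that] [N proof]] [VP [VP [V chased] [NP [Det the] [N poet]] [NP [Det the] [N proof]]] [Conj or] [VP [V wrote] [NP [Det the] [N window]]]]]
The bracketing above is licensed at every node by one of the given productions, with S at the root.

Grammatical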